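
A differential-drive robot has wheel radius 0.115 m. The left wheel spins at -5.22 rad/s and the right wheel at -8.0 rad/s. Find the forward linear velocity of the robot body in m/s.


v = r*(wR + wL)/2 = 0.115*(-8.0 + -5.22)/2 = -0.7601

-0.7601 m/s


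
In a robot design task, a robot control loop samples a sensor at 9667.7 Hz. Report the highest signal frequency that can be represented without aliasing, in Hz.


f_max = f_s/2 = 9667.7/2 = 4833.8500

4833.8500 Hz


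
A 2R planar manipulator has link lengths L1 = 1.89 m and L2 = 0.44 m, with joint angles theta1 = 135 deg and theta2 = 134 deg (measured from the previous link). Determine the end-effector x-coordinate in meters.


x = L1*cos(th1) + L2*cos(th1+th2) = 1.89*cos(135 deg) + 0.44*cos(269 deg) = -1.3441

-1.3441 m


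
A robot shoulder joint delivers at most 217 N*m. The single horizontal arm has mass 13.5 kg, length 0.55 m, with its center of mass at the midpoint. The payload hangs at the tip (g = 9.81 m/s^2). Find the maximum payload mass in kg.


tau_arm = m_arm*g*(L/2) = 13.5*9.81*0.55/2 = 36.4196 N*m
tau_payload = tau_max - tau_arm = 217 - 36.4196 = 180.5804
m_payload = tau_payload / (g*L) = 180.5804 / (9.81*0.55) = 33.4687

33.4687 kg


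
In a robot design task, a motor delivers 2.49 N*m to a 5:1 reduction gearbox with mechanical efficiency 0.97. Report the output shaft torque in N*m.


tau_out = tau_in * N * eta = 2.49 * 5 * 0.97 = 12.0765

12.0765 N*m


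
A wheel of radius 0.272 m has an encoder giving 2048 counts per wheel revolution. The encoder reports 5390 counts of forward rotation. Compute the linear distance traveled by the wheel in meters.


revs = 5390/2048 = 2.631836
d = revs * 2*pi*r = 2.631836 * 2*pi*0.272 = 4.4979

4.4979 m


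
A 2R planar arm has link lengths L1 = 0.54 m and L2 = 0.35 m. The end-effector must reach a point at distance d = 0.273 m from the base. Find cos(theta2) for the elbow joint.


cos(th2) = (d^2 - L1^2 - L2^2)/(2*L1*L2) = (0.273^2 - 0.54^2 - 0.35^2)/(2*0.54*0.35) = -0.8983

-0.8983


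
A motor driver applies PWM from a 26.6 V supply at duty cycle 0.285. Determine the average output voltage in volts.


V_avg = V_supply * D = 26.6*0.285 = 7.5810

7.5810 V


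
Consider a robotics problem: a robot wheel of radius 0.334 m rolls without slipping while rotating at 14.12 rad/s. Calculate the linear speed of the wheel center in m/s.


v = omega * r = 14.12 * 0.334 = 4.7161

4.7161 m/s


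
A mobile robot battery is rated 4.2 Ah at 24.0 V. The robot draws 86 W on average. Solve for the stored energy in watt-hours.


E = capacity * V = 4.2*24.0 = 100.8000

100.8000 Wh


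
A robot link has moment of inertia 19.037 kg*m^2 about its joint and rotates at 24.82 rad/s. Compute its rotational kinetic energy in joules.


KE = (1/2)*I*omega^2 = 0.5*19.037*24.82^2 = 5863.7044

5863.7044 J


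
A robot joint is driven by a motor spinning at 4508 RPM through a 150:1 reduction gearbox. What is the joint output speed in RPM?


omega_joint = omega_motor / N = 4508 / 150 = 30.0533

30.0533 RPM


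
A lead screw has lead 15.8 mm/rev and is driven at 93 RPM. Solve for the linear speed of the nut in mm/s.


v = lead * (RPM/60) = 15.8*93/60 = 24.4900

24.4900 mm/s


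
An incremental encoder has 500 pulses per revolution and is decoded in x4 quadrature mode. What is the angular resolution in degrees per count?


resolution = 360 / (PPR * 4) = 360 / 2000 = 0.1800

0.1800 degrees


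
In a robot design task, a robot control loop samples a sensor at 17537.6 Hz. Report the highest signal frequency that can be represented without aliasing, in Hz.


f_max = f_s/2 = 17537.6/2 = 8768.8000

8768.8000 Hz


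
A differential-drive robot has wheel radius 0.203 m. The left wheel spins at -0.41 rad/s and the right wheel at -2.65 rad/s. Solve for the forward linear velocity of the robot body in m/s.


v = r*(wR + wL)/2 = 0.203*(-2.65 + -0.41)/2 = -0.3106

-0.3106 m/s


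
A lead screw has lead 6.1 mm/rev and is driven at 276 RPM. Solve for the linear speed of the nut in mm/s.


v = lead * (RPM/60) = 6.1*276/60 = 28.0600

28.0600 mm/s


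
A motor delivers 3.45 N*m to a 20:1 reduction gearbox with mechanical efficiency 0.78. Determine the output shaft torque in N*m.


tau_out = tau_in * N * eta = 3.45 * 20 * 0.78 = 53.8200

53.8200 N*m


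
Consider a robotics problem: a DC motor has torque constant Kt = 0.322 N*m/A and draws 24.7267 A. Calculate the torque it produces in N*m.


tau = Kt * I = 0.322*24.7267 = 7.9620

7.9620 N*m


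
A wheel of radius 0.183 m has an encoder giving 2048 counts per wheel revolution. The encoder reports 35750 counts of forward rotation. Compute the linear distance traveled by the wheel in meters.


revs = 35750/2048 = 17.456055
d = revs * 2*pi*r = 17.456055 * 2*pi*0.183 = 20.0714

20.0714 m


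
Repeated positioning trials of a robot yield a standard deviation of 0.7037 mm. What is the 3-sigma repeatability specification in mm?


repeatability = 3*sigma = 3*0.7037 = 2.1111

2.1111 mm


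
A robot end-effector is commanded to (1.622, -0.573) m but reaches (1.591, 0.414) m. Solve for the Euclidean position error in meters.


dx = 1.591 - (1.622) = -0.0310, dy = 0.414 - (-0.573) = 0.9870
err = sqrt(0.000961 + 0.974169) = 0.9875

0.9875 m


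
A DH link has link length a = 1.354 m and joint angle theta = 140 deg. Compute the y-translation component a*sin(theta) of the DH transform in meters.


a*sin(theta) = 1.354*sin(140 deg) = 0.8703

0.8703 m


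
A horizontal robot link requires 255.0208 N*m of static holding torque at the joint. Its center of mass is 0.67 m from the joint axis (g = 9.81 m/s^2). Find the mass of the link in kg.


m = tau / (g*L) = 255.0208 / (9.81 * 0.67) = 38.8000

38.8000 kg


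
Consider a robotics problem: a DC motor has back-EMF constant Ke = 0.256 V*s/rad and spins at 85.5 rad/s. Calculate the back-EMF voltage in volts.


V_emf = Ke * omega = 0.256*85.5 = 21.8880

21.8880 V


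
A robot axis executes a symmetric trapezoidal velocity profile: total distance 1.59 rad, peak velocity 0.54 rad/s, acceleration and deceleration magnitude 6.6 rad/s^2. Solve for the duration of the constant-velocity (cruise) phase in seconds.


t_acc = v/a = 0.081818 s, d_acc = v^2/(2a) = 0.022091 rad each
d_cruise = 1.59 - 2*0.022091 = 1.545818 rad
t_cruise = d_cruise/v = 1.545818/0.54 = 2.8626

2.8626 s


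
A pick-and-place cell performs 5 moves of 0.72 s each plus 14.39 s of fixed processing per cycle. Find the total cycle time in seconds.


T = 5*0.72 + 14.39 = 17.9900

17.9900 s


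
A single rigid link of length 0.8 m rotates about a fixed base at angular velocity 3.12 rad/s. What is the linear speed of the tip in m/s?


v = L*omega = 0.8 * 3.12 = 2.4960

2.4960 m/s


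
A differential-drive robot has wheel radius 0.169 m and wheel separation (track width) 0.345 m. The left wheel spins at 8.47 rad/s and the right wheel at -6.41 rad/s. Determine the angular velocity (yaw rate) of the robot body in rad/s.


omega = r*(wR - wL)/L = 0.169*(-6.41 - (8.47))/0.345 = -7.2890

-7.2890 rad/s


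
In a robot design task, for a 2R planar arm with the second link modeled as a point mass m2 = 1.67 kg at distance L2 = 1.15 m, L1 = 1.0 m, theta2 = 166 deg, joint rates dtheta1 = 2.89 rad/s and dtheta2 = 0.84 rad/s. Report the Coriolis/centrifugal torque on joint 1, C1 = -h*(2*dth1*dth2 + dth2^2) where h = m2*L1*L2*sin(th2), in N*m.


h = m2*L1*L2*sin(th2) = 1.67*1.0*1.15*sin(166 deg) = 0.464611
C1 = -h*(2*2.89*0.84 + 0.84^2) = -0.464611*5.5608 = -2.5836

-2.5836 N*m


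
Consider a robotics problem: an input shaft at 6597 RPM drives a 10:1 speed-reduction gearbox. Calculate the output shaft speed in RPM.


omega_out = omega_in / N = 6597 / 10 = 659.7000

659.7000 RPM


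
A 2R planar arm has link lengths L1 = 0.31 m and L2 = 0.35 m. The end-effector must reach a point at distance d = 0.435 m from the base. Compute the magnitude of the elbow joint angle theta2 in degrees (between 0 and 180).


cos(th2) = (d^2 - L1^2 - L2^2)/(2*L1*L2) = (0.435^2 - 0.31^2 - 0.35^2)/(2*0.31*0.35) = -0.13536866
th2 = acos(-0.13536866) = 97.7799 deg

97.7799 degrees


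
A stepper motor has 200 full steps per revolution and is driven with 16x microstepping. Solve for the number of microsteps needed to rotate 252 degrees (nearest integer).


step_size = 360/(200*16) = 360/3200 = 0.112500 deg
n = 252/(360/3200) = 252*3200/360 = 2240

2240 steps


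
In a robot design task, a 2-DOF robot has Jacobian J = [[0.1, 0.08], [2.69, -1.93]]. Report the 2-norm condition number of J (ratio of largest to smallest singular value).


JJ^T eigenvalues: trace(JJ^T) = 10.9774, det(JJ^T) = det(J)^2 = 0.16662724
s_max^2 = (10.9774 + sqrt(119.83680180))/2 = 10.96219984
s_min^2 = (10.9774 - sqrt(119.83680180))/2 = 0.01520016
kappa = s_max/s_min = sqrt(10.96219984/0.01520016) = 26.8550

26.8550


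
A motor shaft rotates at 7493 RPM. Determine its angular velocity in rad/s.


omega = 7493 * 2*pi/60 = 784.6651

784.6651 rad/s


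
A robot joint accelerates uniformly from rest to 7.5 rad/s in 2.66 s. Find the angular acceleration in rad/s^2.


alpha = delta_omega / t = 7.5 / 2.66 = 2.8195

2.8195 rad/s^2


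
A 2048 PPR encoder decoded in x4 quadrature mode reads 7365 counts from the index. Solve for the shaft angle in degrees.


angle = counts * 360 / (PPR*4) = 7365 * 360 / 8192 = 323.6572

323.6572 degrees


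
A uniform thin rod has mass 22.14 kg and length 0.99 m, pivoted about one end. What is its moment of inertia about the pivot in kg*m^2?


I = (1/3)*m*L^2 = (1/3)*22.14*0.99^2 = 7.2331

7.2331 kg*m^2


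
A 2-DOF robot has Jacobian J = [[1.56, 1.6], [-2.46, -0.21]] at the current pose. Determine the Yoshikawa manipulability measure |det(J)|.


det(J) = 1.56*-0.21 - (1.6)*(-2.46) = 3.6084
|det(J)| = 3.6084

3.6084


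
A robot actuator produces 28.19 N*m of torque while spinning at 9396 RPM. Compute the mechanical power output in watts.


omega = 9396 * 2*pi/60 = 983.946819 rad/s
P = tau * omega = 28.19 * 983.946819 = 27737.4608

27737.4608 W


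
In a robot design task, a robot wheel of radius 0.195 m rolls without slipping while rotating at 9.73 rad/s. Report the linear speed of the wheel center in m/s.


v = omega * r = 9.73 * 0.195 = 1.8974

1.8974 m/s


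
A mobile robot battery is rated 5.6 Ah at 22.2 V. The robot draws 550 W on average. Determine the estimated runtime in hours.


E = 5.6*22.2 = 124.3200 Wh
t = E/P = 124.3200/550 = 0.2260

0.2260 hours


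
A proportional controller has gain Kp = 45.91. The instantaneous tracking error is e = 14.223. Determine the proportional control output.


u_P = Kp * e = 45.91 * 14.223 = 652.9779

652.9779


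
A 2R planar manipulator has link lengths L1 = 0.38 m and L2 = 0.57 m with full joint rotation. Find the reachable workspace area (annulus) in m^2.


r_max = L1 + L2 = 0.9500, r_min = |L1 - L2| = 0.1900
A = pi*(r_max^2 - r_min^2) = pi*(0.9025 - 0.0361) = 2.7219

2.7219 m^2


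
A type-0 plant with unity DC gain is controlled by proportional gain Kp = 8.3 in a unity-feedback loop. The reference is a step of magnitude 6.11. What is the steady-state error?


e_ss = R/(1 + Kp) = 6.11/(1 + 8.3) = 6.11/9.3000 = 0.6570

0.6570


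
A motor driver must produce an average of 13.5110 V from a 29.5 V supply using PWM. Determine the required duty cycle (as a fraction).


D = V_avg/V_supply = 13.5110/29.5 = 0.4580

0.4580


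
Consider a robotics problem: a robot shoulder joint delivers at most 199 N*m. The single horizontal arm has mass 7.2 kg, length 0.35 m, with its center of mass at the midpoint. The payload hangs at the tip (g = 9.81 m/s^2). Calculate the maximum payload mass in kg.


tau_arm = m_arm*g*(L/2) = 7.2*9.81*0.35/2 = 12.3606 N*m
tau_payload = tau_max - tau_arm = 199 - 12.3606 = 186.6394
m_payload = tau_payload / (g*L) = 186.6394 / (9.81*0.35) = 54.3584

54.3584 kg


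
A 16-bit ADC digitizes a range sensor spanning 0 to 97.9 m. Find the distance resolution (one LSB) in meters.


res = range / 2^n = 97.9/2^16 = 97.9/65536 = 0.0015

0.0015 m


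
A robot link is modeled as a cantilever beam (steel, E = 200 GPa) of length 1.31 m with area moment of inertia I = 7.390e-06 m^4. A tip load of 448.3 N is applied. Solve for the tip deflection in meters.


delta = F*L^3/(3*E*I) = 448.3*1.31^3/(3*2.000e+11*7.390e-06)
      = 1007.8191953/4434000 = 2.2729e-04

2.2729e-04 m


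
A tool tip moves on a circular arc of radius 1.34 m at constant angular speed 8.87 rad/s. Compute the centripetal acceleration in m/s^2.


a_c = omega^2 * r = 8.87^2 * 1.34 = 105.4270

105.4270 m/s^2


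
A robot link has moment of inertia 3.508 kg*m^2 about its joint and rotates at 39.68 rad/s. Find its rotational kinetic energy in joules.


KE = (1/2)*I*omega^2 = 0.5*3.508*39.68^2 = 2761.6772

2761.6772 J


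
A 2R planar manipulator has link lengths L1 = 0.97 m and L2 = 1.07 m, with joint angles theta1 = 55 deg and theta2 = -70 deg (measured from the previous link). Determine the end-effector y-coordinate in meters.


y = L1*sin(th1) + L2*sin(th1+th2) = 0.97*sin(55 deg) + 1.07*sin(-15 deg) = 0.5176

0.5176 m


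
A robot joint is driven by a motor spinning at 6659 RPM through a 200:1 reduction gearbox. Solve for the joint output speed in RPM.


omega_joint = omega_motor / N = 6659 / 200 = 33.2950

33.2950 RPM


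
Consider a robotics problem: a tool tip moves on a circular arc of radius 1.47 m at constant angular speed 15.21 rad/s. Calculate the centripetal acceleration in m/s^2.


a_c = omega^2 * r = 15.21^2 * 1.47 = 340.0758

340.0758 m/s^2


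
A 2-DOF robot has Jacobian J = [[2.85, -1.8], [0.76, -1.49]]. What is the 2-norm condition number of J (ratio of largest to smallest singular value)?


JJ^T eigenvalues: trace(JJ^T) = 14.1602, det(JJ^T) = det(J)^2 = 8.28576225
s_max^2 = (14.1602 + sqrt(167.36821504))/2 = 13.54864340
s_min^2 = (14.1602 - sqrt(167.36821504))/2 = 0.61155660
kappa = s_max/s_min = sqrt(13.54864340/0.61155660) = 4.7068

4.7068


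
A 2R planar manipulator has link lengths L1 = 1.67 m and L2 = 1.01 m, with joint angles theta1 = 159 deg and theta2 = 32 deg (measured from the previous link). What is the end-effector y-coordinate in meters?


y = L1*sin(th1) + L2*sin(th1+th2) = 1.67*sin(159 deg) + 1.01*sin(191 deg) = 0.4058

0.4058 m


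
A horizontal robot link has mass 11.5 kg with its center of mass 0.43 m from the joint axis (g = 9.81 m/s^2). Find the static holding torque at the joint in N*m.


tau = m*g*L = 11.5 * 9.81 * 0.43 = 48.5105

48.5105 N*m


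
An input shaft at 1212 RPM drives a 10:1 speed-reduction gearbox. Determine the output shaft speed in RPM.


omega_out = omega_in / N = 1212 / 10 = 121.2000

121.2000 RPM


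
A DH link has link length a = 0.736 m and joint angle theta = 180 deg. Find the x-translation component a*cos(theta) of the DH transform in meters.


a*cos(theta) = 0.736*cos(180 deg) = -0.7360

-0.7360 m


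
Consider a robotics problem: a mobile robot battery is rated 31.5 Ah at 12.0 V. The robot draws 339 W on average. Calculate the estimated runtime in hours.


E = 31.5*12.0 = 378.0000 Wh
t = E/P = 378.0000/339 = 1.1150

1.1150 hours


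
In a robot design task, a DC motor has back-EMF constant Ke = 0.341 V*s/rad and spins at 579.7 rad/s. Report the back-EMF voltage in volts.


V_emf = Ke * omega = 0.341*579.7 = 197.6777

197.6777 V


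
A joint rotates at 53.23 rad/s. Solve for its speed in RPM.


RPM = 53.23 * 60/(2*pi) = 508.3091

508.3091 RPM


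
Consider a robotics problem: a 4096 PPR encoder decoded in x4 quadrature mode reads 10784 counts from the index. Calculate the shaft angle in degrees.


angle = counts * 360 / (PPR*4) = 10784 * 360 / 16384 = 236.9531

236.9531 degrees


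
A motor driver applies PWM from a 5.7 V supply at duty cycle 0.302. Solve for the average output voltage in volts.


V_avg = V_supply * D = 5.7*0.302 = 1.7214

1.7214 V


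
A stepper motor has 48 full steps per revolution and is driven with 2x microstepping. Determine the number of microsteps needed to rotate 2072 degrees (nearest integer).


step_size = 360/(48*2) = 360/96 = 3.750000 deg
n = 2072/(360/96) = 2072*96/360 = 552.5333 -> 553

553 steps


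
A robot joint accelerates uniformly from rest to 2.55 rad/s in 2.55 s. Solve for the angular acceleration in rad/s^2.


alpha = delta_omega / t = 2.55 / 2.55 = 1.0000

1.0000 rad/s^2


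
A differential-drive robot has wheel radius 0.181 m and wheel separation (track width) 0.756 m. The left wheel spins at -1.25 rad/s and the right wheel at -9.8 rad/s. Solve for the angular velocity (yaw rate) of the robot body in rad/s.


omega = r*(wR - wL)/L = 0.181*(-9.8 - (-1.25))/0.756 = -2.0470

-2.0470 rad/s


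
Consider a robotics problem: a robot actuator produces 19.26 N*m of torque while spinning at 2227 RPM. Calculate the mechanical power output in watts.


omega = 2227 * 2*pi/60 = 233.210895 rad/s
P = tau * omega = 19.26 * 233.210895 = 4491.6418

4491.6418 W


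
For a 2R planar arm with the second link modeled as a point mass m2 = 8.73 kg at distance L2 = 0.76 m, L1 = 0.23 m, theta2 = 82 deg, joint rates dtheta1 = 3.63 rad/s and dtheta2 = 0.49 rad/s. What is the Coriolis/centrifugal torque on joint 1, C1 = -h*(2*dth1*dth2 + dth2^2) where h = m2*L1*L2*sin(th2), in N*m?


h = m2*L1*L2*sin(th2) = 8.73*0.23*0.76*sin(82 deg) = 1.511153
C1 = -h*(2*3.63*0.49 + 0.49^2) = -1.511153*3.7975 = -5.7386

-5.7386 N*m


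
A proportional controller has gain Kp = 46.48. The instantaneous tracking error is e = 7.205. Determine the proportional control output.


u_P = Kp * e = 46.48 * 7.205 = 334.8884

334.8884


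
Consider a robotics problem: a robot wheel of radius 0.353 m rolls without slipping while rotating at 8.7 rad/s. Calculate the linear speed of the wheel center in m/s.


v = omega * r = 8.7 * 0.353 = 3.0711

3.0711 m/s


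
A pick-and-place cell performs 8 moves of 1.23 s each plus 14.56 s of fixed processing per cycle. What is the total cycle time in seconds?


T = 8*1.23 + 14.56 = 24.4000

24.4000 s


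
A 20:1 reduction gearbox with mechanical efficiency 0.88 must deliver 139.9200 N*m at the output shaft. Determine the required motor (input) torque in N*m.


tau_in = tau_out / (N * eta) = 139.9200 / (20 * 0.88) = 7.9500

7.9500 N*m


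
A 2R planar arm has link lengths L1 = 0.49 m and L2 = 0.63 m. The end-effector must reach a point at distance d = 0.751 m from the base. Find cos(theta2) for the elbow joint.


cos(th2) = (d^2 - L1^2 - L2^2)/(2*L1*L2) = (0.751^2 - 0.49^2 - 0.63^2)/(2*0.49*0.63) = -0.1182

-0.1182


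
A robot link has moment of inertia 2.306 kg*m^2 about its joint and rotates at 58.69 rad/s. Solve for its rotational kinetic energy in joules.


KE = (1/2)*I*omega^2 = 0.5*2.306*58.69^2 = 3971.5271

3971.5271 J


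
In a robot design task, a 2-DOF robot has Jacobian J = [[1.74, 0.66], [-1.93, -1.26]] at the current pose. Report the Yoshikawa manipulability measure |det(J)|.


det(J) = 1.74*-1.26 - (0.66)*(-1.93) = -0.9186
|det(J)| = 0.9186

0.9186


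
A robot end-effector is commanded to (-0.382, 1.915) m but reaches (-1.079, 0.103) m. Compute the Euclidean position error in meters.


dx = -1.079 - (-0.382) = -0.6970, dy = 0.103 - (1.915) = -1.8120
err = sqrt(0.485809 + 3.283344) = 1.9414

1.9414 m


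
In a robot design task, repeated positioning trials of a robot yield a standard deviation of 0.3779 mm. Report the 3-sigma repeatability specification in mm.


repeatability = 3*sigma = 3*0.3779 = 1.1337

1.1337 mm


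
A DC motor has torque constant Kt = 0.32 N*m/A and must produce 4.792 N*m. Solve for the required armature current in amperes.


I = tau / Kt = 4.792/0.32 = 14.9750

14.9750 A


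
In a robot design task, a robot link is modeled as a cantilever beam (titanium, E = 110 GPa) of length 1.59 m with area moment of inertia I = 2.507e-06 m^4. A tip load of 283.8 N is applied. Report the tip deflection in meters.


delta = F*L^3/(3*E*I) = 283.8*1.59^3/(3*1.100e+11*2.507e-06)
      = 1140.7849002/827310 = 0.0014

0.0014 m


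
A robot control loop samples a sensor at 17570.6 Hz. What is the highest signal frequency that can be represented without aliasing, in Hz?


f_max = f_s/2 = 17570.6/2 = 8785.3000

8785.3000 Hz


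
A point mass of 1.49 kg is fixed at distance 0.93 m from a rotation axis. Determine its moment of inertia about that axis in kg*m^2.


I = m*r^2 = 1.49*0.93^2 = 1.2887

1.2887 kg*m^2


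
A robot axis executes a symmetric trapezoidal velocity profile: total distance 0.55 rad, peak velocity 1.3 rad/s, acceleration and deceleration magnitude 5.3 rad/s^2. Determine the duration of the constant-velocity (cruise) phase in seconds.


t_acc = v/a = 0.245283 s, d_acc = v^2/(2a) = 0.159434 rad each
d_cruise = 0.55 - 2*0.159434 = 0.231132 rad
t_cruise = d_cruise/v = 0.231132/1.3 = 0.1778

0.1778 s


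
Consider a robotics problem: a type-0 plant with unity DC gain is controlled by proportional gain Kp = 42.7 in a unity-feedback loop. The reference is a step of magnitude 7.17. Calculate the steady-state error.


e_ss = R/(1 + Kp) = 7.17/(1 + 42.7) = 7.17/43.7000 = 0.1641

0.1641


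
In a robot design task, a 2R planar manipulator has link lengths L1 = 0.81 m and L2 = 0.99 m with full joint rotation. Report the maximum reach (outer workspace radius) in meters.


r_max = L1 + L2 = 0.81 + 0.99 = 1.8000

1.8000 m


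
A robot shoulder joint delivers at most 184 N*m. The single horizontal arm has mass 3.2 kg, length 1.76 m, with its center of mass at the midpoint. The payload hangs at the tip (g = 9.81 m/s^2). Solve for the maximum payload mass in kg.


tau_arm = m_arm*g*(L/2) = 3.2*9.81*1.76/2 = 27.6250 N*m
tau_payload = tau_max - tau_arm = 184 - 27.6250 = 156.3750
m_payload = tau_payload / (g*L) = 156.3750 / (9.81*1.76) = 9.0570

9.0570 kg


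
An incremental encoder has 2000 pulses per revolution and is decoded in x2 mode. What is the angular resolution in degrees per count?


resolution = 360 / (PPR * 2) = 360 / 4000 = 0.0900

0.0900 degrees


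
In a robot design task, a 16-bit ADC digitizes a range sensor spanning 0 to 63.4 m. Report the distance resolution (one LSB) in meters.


res = range / 2^n = 63.4/2^16 = 63.4/65536 = 9.6741e-04

9.6741e-04 m


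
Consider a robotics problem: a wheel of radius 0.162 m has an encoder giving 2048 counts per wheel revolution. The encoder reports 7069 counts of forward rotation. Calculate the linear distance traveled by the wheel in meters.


revs = 7069/2048 = 3.451660
d = revs * 2*pi*r = 3.451660 * 2*pi*0.162 = 3.5134

3.5134 m


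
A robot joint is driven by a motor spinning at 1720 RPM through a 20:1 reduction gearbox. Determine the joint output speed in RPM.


omega_joint = omega_motor / N = 1720 / 20 = 86.0000

86.0000 RPM


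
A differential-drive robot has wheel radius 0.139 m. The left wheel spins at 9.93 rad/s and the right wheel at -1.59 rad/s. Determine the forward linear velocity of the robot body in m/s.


v = r*(wR + wL)/2 = 0.139*(-1.59 + 9.93)/2 = 0.5796

0.5796 m/s


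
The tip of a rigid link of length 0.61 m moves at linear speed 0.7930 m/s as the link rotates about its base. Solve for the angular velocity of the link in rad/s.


omega = v / L = 0.7930 / 0.61 = 1.3000

1.3000 rad/s


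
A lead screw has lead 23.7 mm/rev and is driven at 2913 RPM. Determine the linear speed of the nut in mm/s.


v = lead * (RPM/60) = 23.7*2913/60 = 1150.6350

1150.6350 mm/s


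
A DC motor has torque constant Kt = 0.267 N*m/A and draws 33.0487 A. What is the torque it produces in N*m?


tau = Kt * I = 0.267*33.0487 = 8.8240

8.8240 N*m


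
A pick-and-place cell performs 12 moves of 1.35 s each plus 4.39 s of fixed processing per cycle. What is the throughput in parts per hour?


T_cycle = 12*1.35 + 4.39 = 20.5900 s
rate = 3600/T = 174.8422

174.8422 parts/hour


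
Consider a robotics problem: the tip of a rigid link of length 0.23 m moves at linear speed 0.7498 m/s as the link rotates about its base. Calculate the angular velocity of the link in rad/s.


omega = v / L = 0.7498 / 0.23 = 3.2600

3.2600 rad/s


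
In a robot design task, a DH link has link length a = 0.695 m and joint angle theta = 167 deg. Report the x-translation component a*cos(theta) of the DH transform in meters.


a*cos(theta) = 0.695*cos(167 deg) = -0.6772

-0.6772 m


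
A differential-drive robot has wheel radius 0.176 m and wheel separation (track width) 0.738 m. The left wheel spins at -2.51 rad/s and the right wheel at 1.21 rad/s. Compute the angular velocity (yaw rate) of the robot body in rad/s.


omega = r*(wR - wL)/L = 0.176*(1.21 - (-2.51))/0.738 = 0.8872

0.8872 rad/s


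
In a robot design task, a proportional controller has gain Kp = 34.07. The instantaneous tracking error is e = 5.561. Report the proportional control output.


u_P = Kp * e = 34.07 * 5.561 = 189.4633

189.4633


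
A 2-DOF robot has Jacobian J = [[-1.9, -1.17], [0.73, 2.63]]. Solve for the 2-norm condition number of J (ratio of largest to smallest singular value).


JJ^T eigenvalues: trace(JJ^T) = 12.4287, det(JJ^T) = det(J)^2 = 17.16362041
s_max^2 = (12.4287 + sqrt(85.81810205))/2 = 10.84625301
s_min^2 = (12.4287 - sqrt(85.81810205))/2 = 1.58244699
kappa = s_max/s_min = sqrt(10.84625301/1.58244699) = 2.6180

2.6180


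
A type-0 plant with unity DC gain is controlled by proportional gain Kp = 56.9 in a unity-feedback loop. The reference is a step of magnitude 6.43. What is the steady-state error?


e_ss = R/(1 + Kp) = 6.43/(1 + 56.9) = 6.43/57.9000 = 0.1111

0.1111


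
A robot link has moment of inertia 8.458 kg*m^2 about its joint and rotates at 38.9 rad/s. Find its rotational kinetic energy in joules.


KE = (1/2)*I*omega^2 = 0.5*8.458*38.9^2 = 6399.3651

6399.3651 J


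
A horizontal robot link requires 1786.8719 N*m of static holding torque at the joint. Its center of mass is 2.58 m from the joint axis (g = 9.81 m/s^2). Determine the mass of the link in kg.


m = tau / (g*L) = 1786.8719 / (9.81 * 2.58) = 70.6000

70.6000 kg


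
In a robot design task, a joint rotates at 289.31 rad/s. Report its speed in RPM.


RPM = 289.31 * 60/(2*pi) = 2762.7070

2762.7070 RPM


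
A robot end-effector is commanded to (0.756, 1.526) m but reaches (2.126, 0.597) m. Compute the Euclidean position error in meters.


dx = 2.126 - (0.756) = 1.3700, dy = 0.597 - (1.526) = -0.9290
err = sqrt(1.876900 + 0.863041) = 1.6553

1.6553 m


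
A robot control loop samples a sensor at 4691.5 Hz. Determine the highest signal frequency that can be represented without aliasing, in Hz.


f_max = f_s/2 = 4691.5/2 = 2345.7500

2345.7500 Hz


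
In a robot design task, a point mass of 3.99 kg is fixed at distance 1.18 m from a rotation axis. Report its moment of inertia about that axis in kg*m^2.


I = m*r^2 = 3.99*1.18^2 = 5.5557

5.5557 kg*m^2


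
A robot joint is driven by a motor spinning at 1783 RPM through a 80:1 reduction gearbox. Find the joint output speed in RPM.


omega_joint = omega_motor / N = 1783 / 80 = 22.2875

22.2875 RPM


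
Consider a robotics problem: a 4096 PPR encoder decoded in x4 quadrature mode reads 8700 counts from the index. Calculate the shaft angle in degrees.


angle = counts * 360 / (PPR*4) = 8700 * 360 / 16384 = 191.1621

191.1621 degrees


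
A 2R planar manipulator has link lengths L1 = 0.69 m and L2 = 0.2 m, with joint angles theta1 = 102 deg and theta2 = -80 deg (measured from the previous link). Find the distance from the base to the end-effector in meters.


x = L1*cos(th1) + L2*cos(th1+th2) = 0.041978
y = L1*sin(th1) + L2*sin(th1+th2) = 0.749843
d = sqrt(x^2 + y^2) = sqrt(0.001762 + 0.562265) = 0.7510

0.7510 m


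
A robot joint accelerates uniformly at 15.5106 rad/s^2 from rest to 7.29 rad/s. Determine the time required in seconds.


t = delta_omega / alpha = 7.29 / 15.5106 = 0.4700

0.4700 s


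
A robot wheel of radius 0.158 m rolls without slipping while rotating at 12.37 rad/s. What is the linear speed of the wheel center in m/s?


v = omega * r = 12.37 * 0.158 = 1.9545

1.9545 m/s


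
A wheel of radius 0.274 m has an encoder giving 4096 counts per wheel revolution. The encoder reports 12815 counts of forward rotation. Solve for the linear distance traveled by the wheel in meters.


revs = 12815/4096 = 3.128662
d = revs * 2*pi*r = 3.128662 * 2*pi*0.274 = 5.3863

5.3863 m


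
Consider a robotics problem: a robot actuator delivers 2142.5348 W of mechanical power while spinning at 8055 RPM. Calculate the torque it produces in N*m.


omega = 8055 * 2*pi/60 = 843.517627 rad/s
tau = P / omega = 2142.5348 / 843.517627 = 2.5400

2.5400 N*m


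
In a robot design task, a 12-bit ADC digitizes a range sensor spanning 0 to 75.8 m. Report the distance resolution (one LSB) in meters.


res = range / 2^n = 75.8/2^12 = 75.8/4096 = 0.0185

0.0185 m


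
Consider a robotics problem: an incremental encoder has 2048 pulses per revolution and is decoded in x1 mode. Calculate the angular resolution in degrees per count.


resolution = 360 / (PPR * 1) = 360 / 2048 = 0.1758

0.1758 degrees


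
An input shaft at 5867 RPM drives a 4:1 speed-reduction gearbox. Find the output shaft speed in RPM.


omega_out = omega_in / N = 5867 / 4 = 1466.7500

1466.7500 RPM


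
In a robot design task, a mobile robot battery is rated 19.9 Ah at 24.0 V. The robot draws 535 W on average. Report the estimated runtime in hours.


E = 19.9*24.0 = 477.6000 Wh
t = E/P = 477.6000/535 = 0.8927

0.8927 hours


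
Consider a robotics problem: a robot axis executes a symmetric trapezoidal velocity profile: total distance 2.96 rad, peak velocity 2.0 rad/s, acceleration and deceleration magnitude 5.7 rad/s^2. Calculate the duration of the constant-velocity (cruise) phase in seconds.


t_acc = v/a = 0.350877 s, d_acc = v^2/(2a) = 0.350877 rad each
d_cruise = 2.96 - 2*0.350877 = 2.258246 rad
t_cruise = d_cruise/v = 2.258246/2.0 = 1.1291

1.1291 s


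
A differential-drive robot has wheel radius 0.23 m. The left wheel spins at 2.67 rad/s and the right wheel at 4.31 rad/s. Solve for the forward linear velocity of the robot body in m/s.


v = r*(wR + wL)/2 = 0.23*(4.31 + 2.67)/2 = 0.8027

0.8027 m/s


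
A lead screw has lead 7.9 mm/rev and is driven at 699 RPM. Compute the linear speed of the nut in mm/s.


v = lead * (RPM/60) = 7.9*699/60 = 92.0350

92.0350 mm/s


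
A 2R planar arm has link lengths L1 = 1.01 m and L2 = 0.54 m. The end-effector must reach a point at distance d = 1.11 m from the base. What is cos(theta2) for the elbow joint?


cos(th2) = (d^2 - L1^2 - L2^2)/(2*L1*L2) = (1.11^2 - 1.01^2 - 0.54^2)/(2*1.01*0.54) = -0.0730

-0.0730


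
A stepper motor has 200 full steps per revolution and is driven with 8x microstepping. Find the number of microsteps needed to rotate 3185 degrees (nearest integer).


step_size = 360/(200*8) = 360/1600 = 0.225000 deg
n = 3185/(360/1600) = 3185*1600/360 = 14155.5556 -> 14156

14156 steps


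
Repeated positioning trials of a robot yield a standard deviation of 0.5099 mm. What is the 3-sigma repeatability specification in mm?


repeatability = 3*sigma = 3*0.5099 = 1.5297

1.5297 mm


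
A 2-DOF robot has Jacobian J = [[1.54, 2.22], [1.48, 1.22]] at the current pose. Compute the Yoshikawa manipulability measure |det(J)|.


det(J) = 1.54*1.22 - (2.22)*(1.48) = -1.4068
|det(J)| = 1.4068

1.4068


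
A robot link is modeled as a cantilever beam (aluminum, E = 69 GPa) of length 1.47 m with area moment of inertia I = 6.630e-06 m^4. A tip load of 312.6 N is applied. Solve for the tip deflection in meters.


delta = F*L^3/(3*E*I) = 312.6*1.47^3/(3*6.900e+10*6.630e-06)
      = 992.9810898/1372410 = 7.2353e-04

7.2353e-04 m


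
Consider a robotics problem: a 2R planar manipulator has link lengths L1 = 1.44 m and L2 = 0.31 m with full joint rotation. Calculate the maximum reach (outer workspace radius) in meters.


r_max = L1 + L2 = 1.44 + 0.31 = 1.7500

1.7500 m


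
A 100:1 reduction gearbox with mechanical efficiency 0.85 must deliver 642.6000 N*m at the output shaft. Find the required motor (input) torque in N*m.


tau_in = tau_out / (N * eta) = 642.6000 / (100 * 0.85) = 7.5600

7.5600 N*m


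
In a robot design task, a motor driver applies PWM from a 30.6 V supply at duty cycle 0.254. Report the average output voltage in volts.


V_avg = V_supply * D = 30.6*0.254 = 7.7724

7.7724 V


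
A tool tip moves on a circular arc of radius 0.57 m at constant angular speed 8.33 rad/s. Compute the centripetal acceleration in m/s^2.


a_c = omega^2 * r = 8.33^2 * 0.57 = 39.5517

39.5517 m/s^2


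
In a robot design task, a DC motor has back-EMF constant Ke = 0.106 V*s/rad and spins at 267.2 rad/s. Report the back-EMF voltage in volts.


V_emf = Ke * omega = 0.106*267.2 = 28.3232

28.3232 V


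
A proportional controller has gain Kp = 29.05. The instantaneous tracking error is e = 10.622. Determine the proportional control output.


u_P = Kp * e = 29.05 * 10.622 = 308.5691

308.5691


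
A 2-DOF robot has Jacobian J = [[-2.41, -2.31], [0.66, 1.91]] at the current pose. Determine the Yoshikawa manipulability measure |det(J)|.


det(J) = -2.41*1.91 - (-2.31)*(0.66) = -3.0785
|det(J)| = 3.0785

3.0785


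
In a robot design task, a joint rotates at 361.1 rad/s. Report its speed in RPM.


RPM = 361.1 * 60/(2*pi) = 3448.2510

3448.2510 RPM


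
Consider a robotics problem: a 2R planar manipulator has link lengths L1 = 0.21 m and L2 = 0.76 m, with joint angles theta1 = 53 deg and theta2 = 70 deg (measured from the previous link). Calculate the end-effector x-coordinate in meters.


x = L1*cos(th1) + L2*cos(th1+th2) = 0.21*cos(53 deg) + 0.76*cos(123 deg) = -0.2875

-0.2875 m


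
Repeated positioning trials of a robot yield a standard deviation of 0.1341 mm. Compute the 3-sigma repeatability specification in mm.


repeatability = 3*sigma = 3*0.1341 = 0.4023

0.4023 mm


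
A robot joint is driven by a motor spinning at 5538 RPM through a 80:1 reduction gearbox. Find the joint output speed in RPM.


omega_joint = omega_motor / N = 5538 / 80 = 69.2250

69.2250 RPM


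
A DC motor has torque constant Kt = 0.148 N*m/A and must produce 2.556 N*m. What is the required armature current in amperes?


I = tau / Kt = 2.556/0.148 = 17.2703

17.2703 A


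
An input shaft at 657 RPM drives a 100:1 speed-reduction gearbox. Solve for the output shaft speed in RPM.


omega_out = omega_in / N = 657 / 100 = 6.5700

6.5700 RPM


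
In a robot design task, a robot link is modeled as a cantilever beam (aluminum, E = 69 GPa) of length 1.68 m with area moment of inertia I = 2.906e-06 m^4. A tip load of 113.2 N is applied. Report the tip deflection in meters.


delta = F*L^3/(3*E*I) = 113.2*1.68^3/(3*6.900e+10*2.906e-06)
      = 536.7527424/601542 = 8.9229e-04

8.9229e-04 m


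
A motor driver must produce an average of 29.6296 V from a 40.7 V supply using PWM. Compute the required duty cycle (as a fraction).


D = V_avg/V_supply = 29.6296/40.7 = 0.7280

0.7280


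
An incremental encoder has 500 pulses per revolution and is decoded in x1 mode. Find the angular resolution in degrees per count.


resolution = 360 / (PPR * 1) = 360 / 500 = 0.7200

0.7200 degrees


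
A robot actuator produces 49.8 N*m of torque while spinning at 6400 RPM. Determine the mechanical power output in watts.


omega = 6400 * 2*pi/60 = 670.206433 rad/s
P = tau * omega = 49.8 * 670.206433 = 33376.2804

33376.2804 W


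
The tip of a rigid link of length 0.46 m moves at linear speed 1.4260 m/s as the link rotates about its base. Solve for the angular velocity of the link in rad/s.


omega = v / L = 1.4260 / 0.46 = 3.1000

3.1000 rad/s


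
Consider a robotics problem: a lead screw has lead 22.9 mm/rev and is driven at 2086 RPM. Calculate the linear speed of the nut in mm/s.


v = lead * (RPM/60) = 22.9*2086/60 = 796.1567

796.1567 mm/s


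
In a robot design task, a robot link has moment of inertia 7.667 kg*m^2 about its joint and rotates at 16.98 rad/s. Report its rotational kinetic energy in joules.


KE = (1/2)*I*omega^2 = 0.5*7.667*16.98^2 = 1105.2763

1105.2763 J


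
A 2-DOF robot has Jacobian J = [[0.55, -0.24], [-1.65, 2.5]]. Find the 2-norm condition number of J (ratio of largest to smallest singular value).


JJ^T eigenvalues: trace(JJ^T) = 9.3326, det(JJ^T) = det(J)^2 = 0.95844100
s_max^2 = (9.3326 + sqrt(83.26365876))/2 = 9.22874613
s_min^2 = (9.3326 - sqrt(83.26365876))/2 = 0.10385387
kappa = s_max/s_min = sqrt(9.22874613/0.10385387) = 9.4267

9.4267


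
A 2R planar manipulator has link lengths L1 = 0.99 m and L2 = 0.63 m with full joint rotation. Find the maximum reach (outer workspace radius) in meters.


r_max = L1 + L2 = 0.99 + 0.63 = 1.6200

1.6200 m


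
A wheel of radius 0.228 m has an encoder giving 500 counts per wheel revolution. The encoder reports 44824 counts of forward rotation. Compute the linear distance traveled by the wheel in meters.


revs = 44824/500 = 89.648000
d = revs * 2*pi*r = 89.648000 * 2*pi*0.228 = 128.4267

128.4267 m


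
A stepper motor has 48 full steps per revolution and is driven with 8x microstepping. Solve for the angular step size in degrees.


step = 360/(48*8) = 360/384 = 0.9375

0.9375 degrees


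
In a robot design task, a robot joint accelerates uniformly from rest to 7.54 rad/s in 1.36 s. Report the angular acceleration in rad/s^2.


alpha = delta_omega / t = 7.54 / 1.36 = 5.5441

5.5441 rad/s^2


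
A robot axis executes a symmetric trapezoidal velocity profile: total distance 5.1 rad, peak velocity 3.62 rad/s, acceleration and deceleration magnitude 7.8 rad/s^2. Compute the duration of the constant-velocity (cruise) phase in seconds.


t_acc = v/a = 0.464103 s, d_acc = v^2/(2a) = 0.840026 rad each
d_cruise = 5.1 - 2*0.840026 = 3.419948 rad
t_cruise = d_cruise/v = 3.419948/3.62 = 0.9447

0.9447 s


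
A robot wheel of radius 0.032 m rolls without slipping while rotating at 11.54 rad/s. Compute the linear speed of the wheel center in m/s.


v = omega * r = 11.54 * 0.032 = 0.3693

0.3693 m/s


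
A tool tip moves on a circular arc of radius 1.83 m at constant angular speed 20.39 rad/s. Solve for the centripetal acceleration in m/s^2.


a_c = omega^2 * r = 20.39^2 * 1.83 = 760.8263

760.8263 m/s^2


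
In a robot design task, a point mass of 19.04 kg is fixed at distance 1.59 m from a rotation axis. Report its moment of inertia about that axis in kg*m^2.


I = m*r^2 = 19.04*1.59^2 = 48.1350

48.1350 kg*m^2


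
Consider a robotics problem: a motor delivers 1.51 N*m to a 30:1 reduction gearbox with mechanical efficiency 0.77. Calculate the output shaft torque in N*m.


tau_out = tau_in * N * eta = 1.51 * 30 * 0.77 = 34.8810

34.8810 N*m


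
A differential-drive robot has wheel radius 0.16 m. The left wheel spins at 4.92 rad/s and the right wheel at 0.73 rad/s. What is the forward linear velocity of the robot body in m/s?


v = r*(wR + wL)/2 = 0.16*(0.73 + 4.92)/2 = 0.4520

0.4520 m/s


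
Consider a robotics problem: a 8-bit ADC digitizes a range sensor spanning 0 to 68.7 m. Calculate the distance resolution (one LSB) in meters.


res = range / 2^n = 68.7/2^8 = 68.7/256 = 0.2684

0.2684 m


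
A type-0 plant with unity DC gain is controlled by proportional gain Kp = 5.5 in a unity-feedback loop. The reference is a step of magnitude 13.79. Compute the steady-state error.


e_ss = R/(1 + Kp) = 13.79/(1 + 5.5) = 13.79/6.5000 = 2.1215

2.1215
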